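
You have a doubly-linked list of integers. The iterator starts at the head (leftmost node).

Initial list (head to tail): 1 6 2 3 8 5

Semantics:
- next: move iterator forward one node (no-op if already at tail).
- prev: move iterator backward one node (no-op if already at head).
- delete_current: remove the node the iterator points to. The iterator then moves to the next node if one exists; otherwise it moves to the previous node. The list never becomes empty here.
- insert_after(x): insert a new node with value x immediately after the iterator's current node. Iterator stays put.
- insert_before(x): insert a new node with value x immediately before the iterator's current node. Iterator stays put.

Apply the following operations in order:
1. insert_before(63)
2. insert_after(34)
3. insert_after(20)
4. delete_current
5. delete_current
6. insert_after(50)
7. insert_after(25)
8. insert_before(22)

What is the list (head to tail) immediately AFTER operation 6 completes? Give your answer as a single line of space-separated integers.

After 1 (insert_before(63)): list=[63, 1, 6, 2, 3, 8, 5] cursor@1
After 2 (insert_after(34)): list=[63, 1, 34, 6, 2, 3, 8, 5] cursor@1
After 3 (insert_after(20)): list=[63, 1, 20, 34, 6, 2, 3, 8, 5] cursor@1
After 4 (delete_current): list=[63, 20, 34, 6, 2, 3, 8, 5] cursor@20
After 5 (delete_current): list=[63, 34, 6, 2, 3, 8, 5] cursor@34
After 6 (insert_after(50)): list=[63, 34, 50, 6, 2, 3, 8, 5] cursor@34

Answer: 63 34 50 6 2 3 8 5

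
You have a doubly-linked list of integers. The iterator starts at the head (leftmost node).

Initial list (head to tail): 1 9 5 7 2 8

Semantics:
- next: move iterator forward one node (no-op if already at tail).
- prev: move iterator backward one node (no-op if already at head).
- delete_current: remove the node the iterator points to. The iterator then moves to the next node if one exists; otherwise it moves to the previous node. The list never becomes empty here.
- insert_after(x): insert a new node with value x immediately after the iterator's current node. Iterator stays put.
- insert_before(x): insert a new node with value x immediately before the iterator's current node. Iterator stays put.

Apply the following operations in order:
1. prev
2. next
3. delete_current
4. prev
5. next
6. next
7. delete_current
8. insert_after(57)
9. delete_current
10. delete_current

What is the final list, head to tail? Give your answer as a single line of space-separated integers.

After 1 (prev): list=[1, 9, 5, 7, 2, 8] cursor@1
After 2 (next): list=[1, 9, 5, 7, 2, 8] cursor@9
After 3 (delete_current): list=[1, 5, 7, 2, 8] cursor@5
After 4 (prev): list=[1, 5, 7, 2, 8] cursor@1
After 5 (next): list=[1, 5, 7, 2, 8] cursor@5
After 6 (next): list=[1, 5, 7, 2, 8] cursor@7
After 7 (delete_current): list=[1, 5, 2, 8] cursor@2
After 8 (insert_after(57)): list=[1, 5, 2, 57, 8] cursor@2
After 9 (delete_current): list=[1, 5, 57, 8] cursor@57
After 10 (delete_current): list=[1, 5, 8] cursor@8

Answer: 1 5 8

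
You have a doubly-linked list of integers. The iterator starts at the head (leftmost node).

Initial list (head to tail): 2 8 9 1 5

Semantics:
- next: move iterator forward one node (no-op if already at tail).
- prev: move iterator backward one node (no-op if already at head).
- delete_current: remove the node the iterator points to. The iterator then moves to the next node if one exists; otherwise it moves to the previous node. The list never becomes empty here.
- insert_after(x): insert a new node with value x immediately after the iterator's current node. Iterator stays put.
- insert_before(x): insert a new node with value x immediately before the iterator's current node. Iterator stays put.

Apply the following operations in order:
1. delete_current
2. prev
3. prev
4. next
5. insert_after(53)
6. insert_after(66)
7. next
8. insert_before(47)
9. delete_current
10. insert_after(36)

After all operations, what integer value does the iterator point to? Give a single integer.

After 1 (delete_current): list=[8, 9, 1, 5] cursor@8
After 2 (prev): list=[8, 9, 1, 5] cursor@8
After 3 (prev): list=[8, 9, 1, 5] cursor@8
After 4 (next): list=[8, 9, 1, 5] cursor@9
After 5 (insert_after(53)): list=[8, 9, 53, 1, 5] cursor@9
After 6 (insert_after(66)): list=[8, 9, 66, 53, 1, 5] cursor@9
After 7 (next): list=[8, 9, 66, 53, 1, 5] cursor@66
After 8 (insert_before(47)): list=[8, 9, 47, 66, 53, 1, 5] cursor@66
After 9 (delete_current): list=[8, 9, 47, 53, 1, 5] cursor@53
After 10 (insert_after(36)): list=[8, 9, 47, 53, 36, 1, 5] cursor@53

Answer: 53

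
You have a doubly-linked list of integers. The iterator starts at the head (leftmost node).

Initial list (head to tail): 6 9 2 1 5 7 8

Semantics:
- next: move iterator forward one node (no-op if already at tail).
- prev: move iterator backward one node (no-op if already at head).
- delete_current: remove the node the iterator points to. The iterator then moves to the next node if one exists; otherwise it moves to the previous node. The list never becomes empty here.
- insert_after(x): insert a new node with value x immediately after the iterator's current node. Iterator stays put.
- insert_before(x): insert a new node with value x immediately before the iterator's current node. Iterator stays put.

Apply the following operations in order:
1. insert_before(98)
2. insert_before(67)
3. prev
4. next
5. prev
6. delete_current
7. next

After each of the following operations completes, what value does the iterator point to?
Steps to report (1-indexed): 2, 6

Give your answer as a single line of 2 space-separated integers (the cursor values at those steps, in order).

Answer: 6 6

Derivation:
After 1 (insert_before(98)): list=[98, 6, 9, 2, 1, 5, 7, 8] cursor@6
After 2 (insert_before(67)): list=[98, 67, 6, 9, 2, 1, 5, 7, 8] cursor@6
After 3 (prev): list=[98, 67, 6, 9, 2, 1, 5, 7, 8] cursor@67
After 4 (next): list=[98, 67, 6, 9, 2, 1, 5, 7, 8] cursor@6
After 5 (prev): list=[98, 67, 6, 9, 2, 1, 5, 7, 8] cursor@67
After 6 (delete_current): list=[98, 6, 9, 2, 1, 5, 7, 8] cursor@6
After 7 (next): list=[98, 6, 9, 2, 1, 5, 7, 8] cursor@9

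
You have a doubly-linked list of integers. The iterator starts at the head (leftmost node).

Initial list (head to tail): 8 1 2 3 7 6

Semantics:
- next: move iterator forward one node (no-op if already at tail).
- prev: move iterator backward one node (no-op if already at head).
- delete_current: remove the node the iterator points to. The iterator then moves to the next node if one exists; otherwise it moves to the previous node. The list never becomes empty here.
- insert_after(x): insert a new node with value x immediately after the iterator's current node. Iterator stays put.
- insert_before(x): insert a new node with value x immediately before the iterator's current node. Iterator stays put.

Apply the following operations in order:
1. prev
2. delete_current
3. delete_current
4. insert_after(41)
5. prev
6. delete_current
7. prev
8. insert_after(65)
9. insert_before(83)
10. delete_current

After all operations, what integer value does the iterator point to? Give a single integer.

Answer: 65

Derivation:
After 1 (prev): list=[8, 1, 2, 3, 7, 6] cursor@8
After 2 (delete_current): list=[1, 2, 3, 7, 6] cursor@1
After 3 (delete_current): list=[2, 3, 7, 6] cursor@2
After 4 (insert_after(41)): list=[2, 41, 3, 7, 6] cursor@2
After 5 (prev): list=[2, 41, 3, 7, 6] cursor@2
After 6 (delete_current): list=[41, 3, 7, 6] cursor@41
After 7 (prev): list=[41, 3, 7, 6] cursor@41
After 8 (insert_after(65)): list=[41, 65, 3, 7, 6] cursor@41
After 9 (insert_before(83)): list=[83, 41, 65, 3, 7, 6] cursor@41
After 10 (delete_current): list=[83, 65, 3, 7, 6] cursor@65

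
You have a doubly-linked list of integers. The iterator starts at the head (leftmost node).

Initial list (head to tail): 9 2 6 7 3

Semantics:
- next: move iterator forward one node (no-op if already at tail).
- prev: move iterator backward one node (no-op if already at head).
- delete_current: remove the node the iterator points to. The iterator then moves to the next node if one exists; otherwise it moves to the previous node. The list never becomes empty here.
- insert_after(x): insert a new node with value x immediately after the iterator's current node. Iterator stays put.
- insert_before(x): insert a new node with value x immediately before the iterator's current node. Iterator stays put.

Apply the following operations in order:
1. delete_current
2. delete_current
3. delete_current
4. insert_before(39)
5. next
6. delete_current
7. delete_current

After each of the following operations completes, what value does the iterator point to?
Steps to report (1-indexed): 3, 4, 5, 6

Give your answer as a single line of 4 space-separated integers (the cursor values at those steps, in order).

Answer: 7 7 3 7

Derivation:
After 1 (delete_current): list=[2, 6, 7, 3] cursor@2
After 2 (delete_current): list=[6, 7, 3] cursor@6
After 3 (delete_current): list=[7, 3] cursor@7
After 4 (insert_before(39)): list=[39, 7, 3] cursor@7
After 5 (next): list=[39, 7, 3] cursor@3
After 6 (delete_current): list=[39, 7] cursor@7
After 7 (delete_current): list=[39] cursor@39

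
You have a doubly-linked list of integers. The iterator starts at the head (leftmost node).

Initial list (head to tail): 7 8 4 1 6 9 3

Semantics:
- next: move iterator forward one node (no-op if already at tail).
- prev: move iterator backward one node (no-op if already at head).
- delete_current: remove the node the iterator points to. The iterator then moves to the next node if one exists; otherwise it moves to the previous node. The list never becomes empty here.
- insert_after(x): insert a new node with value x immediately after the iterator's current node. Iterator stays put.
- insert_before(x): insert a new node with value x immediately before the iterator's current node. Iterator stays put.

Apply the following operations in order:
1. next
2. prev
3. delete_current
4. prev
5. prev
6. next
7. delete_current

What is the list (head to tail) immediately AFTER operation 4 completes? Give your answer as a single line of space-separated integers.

After 1 (next): list=[7, 8, 4, 1, 6, 9, 3] cursor@8
After 2 (prev): list=[7, 8, 4, 1, 6, 9, 3] cursor@7
After 3 (delete_current): list=[8, 4, 1, 6, 9, 3] cursor@8
After 4 (prev): list=[8, 4, 1, 6, 9, 3] cursor@8

Answer: 8 4 1 6 9 3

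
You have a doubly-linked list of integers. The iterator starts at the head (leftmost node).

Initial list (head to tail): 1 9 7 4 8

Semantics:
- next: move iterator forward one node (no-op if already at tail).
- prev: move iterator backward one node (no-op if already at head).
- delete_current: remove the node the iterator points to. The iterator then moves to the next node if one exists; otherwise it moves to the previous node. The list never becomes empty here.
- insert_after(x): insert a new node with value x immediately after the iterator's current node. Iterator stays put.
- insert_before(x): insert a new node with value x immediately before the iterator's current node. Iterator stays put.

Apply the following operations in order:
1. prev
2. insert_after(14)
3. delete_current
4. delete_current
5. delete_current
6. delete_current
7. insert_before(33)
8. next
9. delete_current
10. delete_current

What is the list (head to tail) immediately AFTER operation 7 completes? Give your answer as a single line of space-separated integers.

Answer: 33 4 8

Derivation:
After 1 (prev): list=[1, 9, 7, 4, 8] cursor@1
After 2 (insert_after(14)): list=[1, 14, 9, 7, 4, 8] cursor@1
After 3 (delete_current): list=[14, 9, 7, 4, 8] cursor@14
After 4 (delete_current): list=[9, 7, 4, 8] cursor@9
After 5 (delete_current): list=[7, 4, 8] cursor@7
After 6 (delete_current): list=[4, 8] cursor@4
After 7 (insert_before(33)): list=[33, 4, 8] cursor@4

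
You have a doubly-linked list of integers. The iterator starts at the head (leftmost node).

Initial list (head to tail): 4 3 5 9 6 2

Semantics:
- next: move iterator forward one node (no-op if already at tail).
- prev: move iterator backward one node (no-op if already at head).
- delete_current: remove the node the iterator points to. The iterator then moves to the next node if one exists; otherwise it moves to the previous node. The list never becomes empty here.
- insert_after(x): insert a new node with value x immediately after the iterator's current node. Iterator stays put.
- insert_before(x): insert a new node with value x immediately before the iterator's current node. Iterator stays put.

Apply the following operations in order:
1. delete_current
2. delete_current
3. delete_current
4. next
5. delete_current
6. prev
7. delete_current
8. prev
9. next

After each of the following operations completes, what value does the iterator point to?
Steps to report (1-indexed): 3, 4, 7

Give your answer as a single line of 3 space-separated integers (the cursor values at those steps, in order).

After 1 (delete_current): list=[3, 5, 9, 6, 2] cursor@3
After 2 (delete_current): list=[5, 9, 6, 2] cursor@5
After 3 (delete_current): list=[9, 6, 2] cursor@9
After 4 (next): list=[9, 6, 2] cursor@6
After 5 (delete_current): list=[9, 2] cursor@2
After 6 (prev): list=[9, 2] cursor@9
After 7 (delete_current): list=[2] cursor@2
After 8 (prev): list=[2] cursor@2
After 9 (next): list=[2] cursor@2

Answer: 9 6 2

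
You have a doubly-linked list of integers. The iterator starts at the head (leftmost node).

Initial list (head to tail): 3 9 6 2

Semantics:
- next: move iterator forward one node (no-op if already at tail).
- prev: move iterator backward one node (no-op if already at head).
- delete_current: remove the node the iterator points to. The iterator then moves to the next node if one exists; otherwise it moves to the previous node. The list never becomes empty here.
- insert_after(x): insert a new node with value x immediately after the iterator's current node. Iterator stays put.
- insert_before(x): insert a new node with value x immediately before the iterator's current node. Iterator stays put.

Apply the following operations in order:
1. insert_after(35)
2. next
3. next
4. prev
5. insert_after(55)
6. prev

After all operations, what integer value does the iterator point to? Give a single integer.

Answer: 3

Derivation:
After 1 (insert_after(35)): list=[3, 35, 9, 6, 2] cursor@3
After 2 (next): list=[3, 35, 9, 6, 2] cursor@35
After 3 (next): list=[3, 35, 9, 6, 2] cursor@9
After 4 (prev): list=[3, 35, 9, 6, 2] cursor@35
After 5 (insert_after(55)): list=[3, 35, 55, 9, 6, 2] cursor@35
After 6 (prev): list=[3, 35, 55, 9, 6, 2] cursor@3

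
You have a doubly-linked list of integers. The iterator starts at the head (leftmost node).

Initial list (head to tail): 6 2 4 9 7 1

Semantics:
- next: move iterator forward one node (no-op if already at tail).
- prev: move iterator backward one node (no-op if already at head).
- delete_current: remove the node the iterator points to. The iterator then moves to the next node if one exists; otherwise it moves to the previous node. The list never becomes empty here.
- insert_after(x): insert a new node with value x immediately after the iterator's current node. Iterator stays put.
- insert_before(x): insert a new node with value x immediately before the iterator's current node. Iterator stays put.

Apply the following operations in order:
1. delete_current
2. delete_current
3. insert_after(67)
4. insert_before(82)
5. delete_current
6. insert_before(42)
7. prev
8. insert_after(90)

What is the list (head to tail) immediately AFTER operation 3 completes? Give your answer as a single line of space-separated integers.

After 1 (delete_current): list=[2, 4, 9, 7, 1] cursor@2
After 2 (delete_current): list=[4, 9, 7, 1] cursor@4
After 3 (insert_after(67)): list=[4, 67, 9, 7, 1] cursor@4

Answer: 4 67 9 7 1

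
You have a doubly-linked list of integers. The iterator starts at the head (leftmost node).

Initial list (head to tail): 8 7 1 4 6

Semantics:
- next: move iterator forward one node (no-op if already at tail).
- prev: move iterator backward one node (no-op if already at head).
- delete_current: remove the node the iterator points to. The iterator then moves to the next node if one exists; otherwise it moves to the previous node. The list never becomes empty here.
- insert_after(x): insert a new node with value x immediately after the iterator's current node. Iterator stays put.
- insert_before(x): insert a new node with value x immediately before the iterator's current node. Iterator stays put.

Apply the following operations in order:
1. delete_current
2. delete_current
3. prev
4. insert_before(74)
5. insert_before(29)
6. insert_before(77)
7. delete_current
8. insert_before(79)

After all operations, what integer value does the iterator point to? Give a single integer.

Answer: 4

Derivation:
After 1 (delete_current): list=[7, 1, 4, 6] cursor@7
After 2 (delete_current): list=[1, 4, 6] cursor@1
After 3 (prev): list=[1, 4, 6] cursor@1
After 4 (insert_before(74)): list=[74, 1, 4, 6] cursor@1
After 5 (insert_before(29)): list=[74, 29, 1, 4, 6] cursor@1
After 6 (insert_before(77)): list=[74, 29, 77, 1, 4, 6] cursor@1
After 7 (delete_current): list=[74, 29, 77, 4, 6] cursor@4
After 8 (insert_before(79)): list=[74, 29, 77, 79, 4, 6] cursor@4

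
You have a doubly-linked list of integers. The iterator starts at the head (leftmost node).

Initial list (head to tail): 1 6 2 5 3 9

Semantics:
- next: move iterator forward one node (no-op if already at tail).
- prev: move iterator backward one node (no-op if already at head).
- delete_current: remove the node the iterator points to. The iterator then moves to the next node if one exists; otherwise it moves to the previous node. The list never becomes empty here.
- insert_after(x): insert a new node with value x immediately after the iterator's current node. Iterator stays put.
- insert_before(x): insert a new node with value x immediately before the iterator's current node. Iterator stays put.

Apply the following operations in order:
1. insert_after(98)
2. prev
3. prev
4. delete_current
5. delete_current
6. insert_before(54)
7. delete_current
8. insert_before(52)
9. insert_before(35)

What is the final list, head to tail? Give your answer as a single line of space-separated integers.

Answer: 54 52 35 2 5 3 9

Derivation:
After 1 (insert_after(98)): list=[1, 98, 6, 2, 5, 3, 9] cursor@1
After 2 (prev): list=[1, 98, 6, 2, 5, 3, 9] cursor@1
After 3 (prev): list=[1, 98, 6, 2, 5, 3, 9] cursor@1
After 4 (delete_current): list=[98, 6, 2, 5, 3, 9] cursor@98
After 5 (delete_current): list=[6, 2, 5, 3, 9] cursor@6
After 6 (insert_before(54)): list=[54, 6, 2, 5, 3, 9] cursor@6
After 7 (delete_current): list=[54, 2, 5, 3, 9] cursor@2
After 8 (insert_before(52)): list=[54, 52, 2, 5, 3, 9] cursor@2
After 9 (insert_before(35)): list=[54, 52, 35, 2, 5, 3, 9] cursor@2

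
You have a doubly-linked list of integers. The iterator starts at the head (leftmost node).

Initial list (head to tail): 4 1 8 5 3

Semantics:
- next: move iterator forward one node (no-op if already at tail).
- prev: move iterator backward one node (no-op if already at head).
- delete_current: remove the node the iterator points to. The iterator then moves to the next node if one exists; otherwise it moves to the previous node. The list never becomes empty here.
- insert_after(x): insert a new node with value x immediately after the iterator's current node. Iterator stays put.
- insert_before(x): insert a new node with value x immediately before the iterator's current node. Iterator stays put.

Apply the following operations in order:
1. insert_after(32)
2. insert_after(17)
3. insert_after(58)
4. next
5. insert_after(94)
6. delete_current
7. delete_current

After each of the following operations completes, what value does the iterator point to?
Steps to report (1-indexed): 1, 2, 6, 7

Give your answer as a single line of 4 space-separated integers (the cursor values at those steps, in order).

After 1 (insert_after(32)): list=[4, 32, 1, 8, 5, 3] cursor@4
After 2 (insert_after(17)): list=[4, 17, 32, 1, 8, 5, 3] cursor@4
After 3 (insert_after(58)): list=[4, 58, 17, 32, 1, 8, 5, 3] cursor@4
After 4 (next): list=[4, 58, 17, 32, 1, 8, 5, 3] cursor@58
After 5 (insert_after(94)): list=[4, 58, 94, 17, 32, 1, 8, 5, 3] cursor@58
After 6 (delete_current): list=[4, 94, 17, 32, 1, 8, 5, 3] cursor@94
After 7 (delete_current): list=[4, 17, 32, 1, 8, 5, 3] cursor@17

Answer: 4 4 94 17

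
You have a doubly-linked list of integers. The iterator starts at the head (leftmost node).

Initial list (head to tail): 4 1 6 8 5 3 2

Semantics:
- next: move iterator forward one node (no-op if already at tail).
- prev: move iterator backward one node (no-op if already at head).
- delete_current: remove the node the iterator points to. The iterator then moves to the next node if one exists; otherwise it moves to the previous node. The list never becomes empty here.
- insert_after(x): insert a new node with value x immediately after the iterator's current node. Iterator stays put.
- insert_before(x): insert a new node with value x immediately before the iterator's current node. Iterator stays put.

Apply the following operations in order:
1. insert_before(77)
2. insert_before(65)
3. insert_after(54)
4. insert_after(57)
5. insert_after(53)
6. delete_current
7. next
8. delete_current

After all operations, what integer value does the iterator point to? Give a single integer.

After 1 (insert_before(77)): list=[77, 4, 1, 6, 8, 5, 3, 2] cursor@4
After 2 (insert_before(65)): list=[77, 65, 4, 1, 6, 8, 5, 3, 2] cursor@4
After 3 (insert_after(54)): list=[77, 65, 4, 54, 1, 6, 8, 5, 3, 2] cursor@4
After 4 (insert_after(57)): list=[77, 65, 4, 57, 54, 1, 6, 8, 5, 3, 2] cursor@4
After 5 (insert_after(53)): list=[77, 65, 4, 53, 57, 54, 1, 6, 8, 5, 3, 2] cursor@4
After 6 (delete_current): list=[77, 65, 53, 57, 54, 1, 6, 8, 5, 3, 2] cursor@53
After 7 (next): list=[77, 65, 53, 57, 54, 1, 6, 8, 5, 3, 2] cursor@57
After 8 (delete_current): list=[77, 65, 53, 54, 1, 6, 8, 5, 3, 2] cursor@54

Answer: 54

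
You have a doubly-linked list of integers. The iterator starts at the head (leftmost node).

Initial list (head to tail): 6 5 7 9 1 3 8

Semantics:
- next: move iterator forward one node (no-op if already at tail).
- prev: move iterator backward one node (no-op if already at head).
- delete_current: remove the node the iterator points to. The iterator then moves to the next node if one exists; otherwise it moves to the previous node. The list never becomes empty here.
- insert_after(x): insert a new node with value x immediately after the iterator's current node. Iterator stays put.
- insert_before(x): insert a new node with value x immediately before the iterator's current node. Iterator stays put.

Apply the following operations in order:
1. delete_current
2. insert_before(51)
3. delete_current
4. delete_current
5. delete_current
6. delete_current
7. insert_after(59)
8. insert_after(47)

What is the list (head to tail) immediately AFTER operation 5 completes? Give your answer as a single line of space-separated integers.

Answer: 51 1 3 8

Derivation:
After 1 (delete_current): list=[5, 7, 9, 1, 3, 8] cursor@5
After 2 (insert_before(51)): list=[51, 5, 7, 9, 1, 3, 8] cursor@5
After 3 (delete_current): list=[51, 7, 9, 1, 3, 8] cursor@7
After 4 (delete_current): list=[51, 9, 1, 3, 8] cursor@9
After 5 (delete_current): list=[51, 1, 3, 8] cursor@1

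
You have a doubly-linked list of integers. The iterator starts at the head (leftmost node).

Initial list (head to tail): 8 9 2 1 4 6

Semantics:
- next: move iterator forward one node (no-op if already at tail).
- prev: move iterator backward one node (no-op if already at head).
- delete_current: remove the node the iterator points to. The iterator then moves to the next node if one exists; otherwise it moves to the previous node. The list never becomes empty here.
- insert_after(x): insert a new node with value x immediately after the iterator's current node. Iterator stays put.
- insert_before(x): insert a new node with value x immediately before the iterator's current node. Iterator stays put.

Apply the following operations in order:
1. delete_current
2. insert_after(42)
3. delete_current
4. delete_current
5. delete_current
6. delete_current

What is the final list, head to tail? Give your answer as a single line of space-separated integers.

After 1 (delete_current): list=[9, 2, 1, 4, 6] cursor@9
After 2 (insert_after(42)): list=[9, 42, 2, 1, 4, 6] cursor@9
After 3 (delete_current): list=[42, 2, 1, 4, 6] cursor@42
After 4 (delete_current): list=[2, 1, 4, 6] cursor@2
After 5 (delete_current): list=[1, 4, 6] cursor@1
After 6 (delete_current): list=[4, 6] cursor@4

Answer: 4 6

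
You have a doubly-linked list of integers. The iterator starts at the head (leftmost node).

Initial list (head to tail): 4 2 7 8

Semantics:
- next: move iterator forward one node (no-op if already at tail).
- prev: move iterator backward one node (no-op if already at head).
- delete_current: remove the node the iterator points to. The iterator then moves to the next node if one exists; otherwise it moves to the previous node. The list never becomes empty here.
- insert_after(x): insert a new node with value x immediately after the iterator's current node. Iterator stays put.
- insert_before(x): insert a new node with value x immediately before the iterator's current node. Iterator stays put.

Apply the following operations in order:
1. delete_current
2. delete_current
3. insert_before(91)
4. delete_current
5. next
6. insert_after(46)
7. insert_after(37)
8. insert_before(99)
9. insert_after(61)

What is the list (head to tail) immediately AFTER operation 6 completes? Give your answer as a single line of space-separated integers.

Answer: 91 8 46

Derivation:
After 1 (delete_current): list=[2, 7, 8] cursor@2
After 2 (delete_current): list=[7, 8] cursor@7
After 3 (insert_before(91)): list=[91, 7, 8] cursor@7
After 4 (delete_current): list=[91, 8] cursor@8
After 5 (next): list=[91, 8] cursor@8
After 6 (insert_after(46)): list=[91, 8, 46] cursor@8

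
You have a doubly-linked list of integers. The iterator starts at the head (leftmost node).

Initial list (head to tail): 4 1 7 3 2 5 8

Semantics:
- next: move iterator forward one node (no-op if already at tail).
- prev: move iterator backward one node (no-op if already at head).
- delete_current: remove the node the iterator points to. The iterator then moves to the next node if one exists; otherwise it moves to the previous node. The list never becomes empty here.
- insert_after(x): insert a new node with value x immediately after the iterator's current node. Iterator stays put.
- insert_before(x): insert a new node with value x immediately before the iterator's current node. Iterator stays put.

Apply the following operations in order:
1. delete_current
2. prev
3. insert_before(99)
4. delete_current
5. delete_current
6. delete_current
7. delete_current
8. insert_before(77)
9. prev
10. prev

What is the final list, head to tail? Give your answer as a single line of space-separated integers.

After 1 (delete_current): list=[1, 7, 3, 2, 5, 8] cursor@1
After 2 (prev): list=[1, 7, 3, 2, 5, 8] cursor@1
After 3 (insert_before(99)): list=[99, 1, 7, 3, 2, 5, 8] cursor@1
After 4 (delete_current): list=[99, 7, 3, 2, 5, 8] cursor@7
After 5 (delete_current): list=[99, 3, 2, 5, 8] cursor@3
After 6 (delete_current): list=[99, 2, 5, 8] cursor@2
After 7 (delete_current): list=[99, 5, 8] cursor@5
After 8 (insert_before(77)): list=[99, 77, 5, 8] cursor@5
After 9 (prev): list=[99, 77, 5, 8] cursor@77
After 10 (prev): list=[99, 77, 5, 8] cursor@99

Answer: 99 77 5 8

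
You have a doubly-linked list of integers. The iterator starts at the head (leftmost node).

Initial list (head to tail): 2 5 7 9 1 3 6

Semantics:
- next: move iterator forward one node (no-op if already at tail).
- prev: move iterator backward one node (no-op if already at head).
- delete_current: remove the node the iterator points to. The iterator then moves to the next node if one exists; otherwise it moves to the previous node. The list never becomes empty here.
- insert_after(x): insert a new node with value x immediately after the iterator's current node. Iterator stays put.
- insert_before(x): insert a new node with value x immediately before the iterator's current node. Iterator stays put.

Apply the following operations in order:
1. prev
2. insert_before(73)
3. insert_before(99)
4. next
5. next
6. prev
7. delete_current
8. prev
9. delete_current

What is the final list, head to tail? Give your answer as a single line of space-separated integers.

After 1 (prev): list=[2, 5, 7, 9, 1, 3, 6] cursor@2
After 2 (insert_before(73)): list=[73, 2, 5, 7, 9, 1, 3, 6] cursor@2
After 3 (insert_before(99)): list=[73, 99, 2, 5, 7, 9, 1, 3, 6] cursor@2
After 4 (next): list=[73, 99, 2, 5, 7, 9, 1, 3, 6] cursor@5
After 5 (next): list=[73, 99, 2, 5, 7, 9, 1, 3, 6] cursor@7
After 6 (prev): list=[73, 99, 2, 5, 7, 9, 1, 3, 6] cursor@5
After 7 (delete_current): list=[73, 99, 2, 7, 9, 1, 3, 6] cursor@7
After 8 (prev): list=[73, 99, 2, 7, 9, 1, 3, 6] cursor@2
After 9 (delete_current): list=[73, 99, 7, 9, 1, 3, 6] cursor@7

Answer: 73 99 7 9 1 3 6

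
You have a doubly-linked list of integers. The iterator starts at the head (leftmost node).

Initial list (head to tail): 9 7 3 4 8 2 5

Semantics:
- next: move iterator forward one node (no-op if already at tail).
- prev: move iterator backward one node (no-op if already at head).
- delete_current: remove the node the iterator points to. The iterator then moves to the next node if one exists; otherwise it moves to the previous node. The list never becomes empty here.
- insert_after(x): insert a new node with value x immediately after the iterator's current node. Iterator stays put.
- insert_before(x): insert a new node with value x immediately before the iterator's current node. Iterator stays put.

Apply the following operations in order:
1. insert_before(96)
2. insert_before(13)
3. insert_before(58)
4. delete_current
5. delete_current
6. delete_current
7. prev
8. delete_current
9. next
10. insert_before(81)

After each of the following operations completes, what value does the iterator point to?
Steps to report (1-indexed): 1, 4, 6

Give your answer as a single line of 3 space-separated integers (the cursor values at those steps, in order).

After 1 (insert_before(96)): list=[96, 9, 7, 3, 4, 8, 2, 5] cursor@9
After 2 (insert_before(13)): list=[96, 13, 9, 7, 3, 4, 8, 2, 5] cursor@9
After 3 (insert_before(58)): list=[96, 13, 58, 9, 7, 3, 4, 8, 2, 5] cursor@9
After 4 (delete_current): list=[96, 13, 58, 7, 3, 4, 8, 2, 5] cursor@7
After 5 (delete_current): list=[96, 13, 58, 3, 4, 8, 2, 5] cursor@3
After 6 (delete_current): list=[96, 13, 58, 4, 8, 2, 5] cursor@4
After 7 (prev): list=[96, 13, 58, 4, 8, 2, 5] cursor@58
After 8 (delete_current): list=[96, 13, 4, 8, 2, 5] cursor@4
After 9 (next): list=[96, 13, 4, 8, 2, 5] cursor@8
After 10 (insert_before(81)): list=[96, 13, 4, 81, 8, 2, 5] cursor@8

Answer: 9 7 4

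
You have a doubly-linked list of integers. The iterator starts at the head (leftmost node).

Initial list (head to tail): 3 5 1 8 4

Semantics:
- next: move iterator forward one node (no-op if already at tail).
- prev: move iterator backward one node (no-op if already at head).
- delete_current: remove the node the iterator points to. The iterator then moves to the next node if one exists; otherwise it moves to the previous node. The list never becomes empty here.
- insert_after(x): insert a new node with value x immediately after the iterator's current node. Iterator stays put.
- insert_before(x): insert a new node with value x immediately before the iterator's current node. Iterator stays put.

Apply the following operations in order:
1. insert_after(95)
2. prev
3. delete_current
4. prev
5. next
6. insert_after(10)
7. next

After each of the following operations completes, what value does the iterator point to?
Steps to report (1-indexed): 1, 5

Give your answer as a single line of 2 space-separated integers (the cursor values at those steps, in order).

Answer: 3 5

Derivation:
After 1 (insert_after(95)): list=[3, 95, 5, 1, 8, 4] cursor@3
After 2 (prev): list=[3, 95, 5, 1, 8, 4] cursor@3
After 3 (delete_current): list=[95, 5, 1, 8, 4] cursor@95
After 4 (prev): list=[95, 5, 1, 8, 4] cursor@95
After 5 (next): list=[95, 5, 1, 8, 4] cursor@5
After 6 (insert_after(10)): list=[95, 5, 10, 1, 8, 4] cursor@5
After 7 (next): list=[95, 5, 10, 1, 8, 4] cursor@10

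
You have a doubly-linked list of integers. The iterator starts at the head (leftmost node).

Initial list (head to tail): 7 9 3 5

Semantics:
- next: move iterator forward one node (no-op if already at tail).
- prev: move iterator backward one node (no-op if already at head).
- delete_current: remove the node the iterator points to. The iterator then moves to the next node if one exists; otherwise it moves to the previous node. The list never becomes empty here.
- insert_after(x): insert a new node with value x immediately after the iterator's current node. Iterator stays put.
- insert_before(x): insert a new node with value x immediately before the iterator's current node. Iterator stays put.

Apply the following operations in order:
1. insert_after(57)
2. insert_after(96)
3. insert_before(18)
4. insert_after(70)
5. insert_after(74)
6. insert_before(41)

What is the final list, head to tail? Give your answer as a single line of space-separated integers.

Answer: 18 41 7 74 70 96 57 9 3 5

Derivation:
After 1 (insert_after(57)): list=[7, 57, 9, 3, 5] cursor@7
After 2 (insert_after(96)): list=[7, 96, 57, 9, 3, 5] cursor@7
After 3 (insert_before(18)): list=[18, 7, 96, 57, 9, 3, 5] cursor@7
After 4 (insert_after(70)): list=[18, 7, 70, 96, 57, 9, 3, 5] cursor@7
After 5 (insert_after(74)): list=[18, 7, 74, 70, 96, 57, 9, 3, 5] cursor@7
After 6 (insert_before(41)): list=[18, 41, 7, 74, 70, 96, 57, 9, 3, 5] cursor@7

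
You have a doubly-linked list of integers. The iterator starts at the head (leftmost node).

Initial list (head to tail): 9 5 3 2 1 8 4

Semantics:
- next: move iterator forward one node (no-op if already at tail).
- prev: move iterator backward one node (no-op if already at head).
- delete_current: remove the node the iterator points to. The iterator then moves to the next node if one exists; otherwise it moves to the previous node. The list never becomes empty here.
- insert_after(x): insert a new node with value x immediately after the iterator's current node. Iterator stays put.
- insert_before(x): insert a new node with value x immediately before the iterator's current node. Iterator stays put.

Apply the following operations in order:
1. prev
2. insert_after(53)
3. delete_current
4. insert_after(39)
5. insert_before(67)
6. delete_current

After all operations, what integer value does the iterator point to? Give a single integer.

After 1 (prev): list=[9, 5, 3, 2, 1, 8, 4] cursor@9
After 2 (insert_after(53)): list=[9, 53, 5, 3, 2, 1, 8, 4] cursor@9
After 3 (delete_current): list=[53, 5, 3, 2, 1, 8, 4] cursor@53
After 4 (insert_after(39)): list=[53, 39, 5, 3, 2, 1, 8, 4] cursor@53
After 5 (insert_before(67)): list=[67, 53, 39, 5, 3, 2, 1, 8, 4] cursor@53
After 6 (delete_current): list=[67, 39, 5, 3, 2, 1, 8, 4] cursor@39

Answer: 39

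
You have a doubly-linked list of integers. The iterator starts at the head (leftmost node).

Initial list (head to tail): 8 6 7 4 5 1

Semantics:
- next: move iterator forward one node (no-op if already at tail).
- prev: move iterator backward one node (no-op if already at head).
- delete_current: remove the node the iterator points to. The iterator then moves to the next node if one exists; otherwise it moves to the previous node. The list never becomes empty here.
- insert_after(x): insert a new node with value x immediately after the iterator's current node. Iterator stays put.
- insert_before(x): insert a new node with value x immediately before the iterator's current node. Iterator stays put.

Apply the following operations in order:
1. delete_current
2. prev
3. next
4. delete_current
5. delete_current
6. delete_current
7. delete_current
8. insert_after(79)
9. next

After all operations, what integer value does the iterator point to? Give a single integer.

Answer: 79

Derivation:
After 1 (delete_current): list=[6, 7, 4, 5, 1] cursor@6
After 2 (prev): list=[6, 7, 4, 5, 1] cursor@6
After 3 (next): list=[6, 7, 4, 5, 1] cursor@7
After 4 (delete_current): list=[6, 4, 5, 1] cursor@4
After 5 (delete_current): list=[6, 5, 1] cursor@5
After 6 (delete_current): list=[6, 1] cursor@1
After 7 (delete_current): list=[6] cursor@6
After 8 (insert_after(79)): list=[6, 79] cursor@6
After 9 (next): list=[6, 79] cursor@79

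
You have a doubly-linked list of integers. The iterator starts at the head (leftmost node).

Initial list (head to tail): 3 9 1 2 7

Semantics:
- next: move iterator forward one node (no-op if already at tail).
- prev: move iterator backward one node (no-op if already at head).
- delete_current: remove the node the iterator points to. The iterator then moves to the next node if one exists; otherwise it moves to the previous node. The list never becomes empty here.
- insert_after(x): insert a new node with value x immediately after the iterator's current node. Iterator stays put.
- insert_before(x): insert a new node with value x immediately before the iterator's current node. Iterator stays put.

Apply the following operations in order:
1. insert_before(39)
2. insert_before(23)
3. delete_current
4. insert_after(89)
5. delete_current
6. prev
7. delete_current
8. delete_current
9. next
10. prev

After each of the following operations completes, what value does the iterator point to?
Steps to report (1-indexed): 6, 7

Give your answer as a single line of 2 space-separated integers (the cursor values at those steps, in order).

Answer: 23 89

Derivation:
After 1 (insert_before(39)): list=[39, 3, 9, 1, 2, 7] cursor@3
After 2 (insert_before(23)): list=[39, 23, 3, 9, 1, 2, 7] cursor@3
After 3 (delete_current): list=[39, 23, 9, 1, 2, 7] cursor@9
After 4 (insert_after(89)): list=[39, 23, 9, 89, 1, 2, 7] cursor@9
After 5 (delete_current): list=[39, 23, 89, 1, 2, 7] cursor@89
After 6 (prev): list=[39, 23, 89, 1, 2, 7] cursor@23
After 7 (delete_current): list=[39, 89, 1, 2, 7] cursor@89
After 8 (delete_current): list=[39, 1, 2, 7] cursor@1
After 9 (next): list=[39, 1, 2, 7] cursor@2
After 10 (prev): list=[39, 1, 2, 7] cursor@1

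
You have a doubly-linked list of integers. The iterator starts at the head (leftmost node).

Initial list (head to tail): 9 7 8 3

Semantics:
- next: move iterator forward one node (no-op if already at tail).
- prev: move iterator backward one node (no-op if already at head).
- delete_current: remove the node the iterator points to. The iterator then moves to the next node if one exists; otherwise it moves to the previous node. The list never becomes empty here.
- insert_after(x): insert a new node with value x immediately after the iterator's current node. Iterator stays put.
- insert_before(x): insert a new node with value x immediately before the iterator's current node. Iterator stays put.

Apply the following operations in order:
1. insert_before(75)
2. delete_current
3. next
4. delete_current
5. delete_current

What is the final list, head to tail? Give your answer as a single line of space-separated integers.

After 1 (insert_before(75)): list=[75, 9, 7, 8, 3] cursor@9
After 2 (delete_current): list=[75, 7, 8, 3] cursor@7
After 3 (next): list=[75, 7, 8, 3] cursor@8
After 4 (delete_current): list=[75, 7, 3] cursor@3
After 5 (delete_current): list=[75, 7] cursor@7

Answer: 75 7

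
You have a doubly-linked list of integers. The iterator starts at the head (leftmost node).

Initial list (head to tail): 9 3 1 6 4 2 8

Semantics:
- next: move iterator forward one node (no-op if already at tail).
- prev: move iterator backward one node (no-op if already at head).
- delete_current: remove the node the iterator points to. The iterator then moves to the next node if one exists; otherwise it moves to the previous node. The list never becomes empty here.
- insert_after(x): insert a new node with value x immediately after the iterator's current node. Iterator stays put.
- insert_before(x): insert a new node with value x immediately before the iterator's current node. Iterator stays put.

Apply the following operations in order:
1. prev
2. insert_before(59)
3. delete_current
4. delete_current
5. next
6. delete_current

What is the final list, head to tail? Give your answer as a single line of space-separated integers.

Answer: 59 1 4 2 8

Derivation:
After 1 (prev): list=[9, 3, 1, 6, 4, 2, 8] cursor@9
After 2 (insert_before(59)): list=[59, 9, 3, 1, 6, 4, 2, 8] cursor@9
After 3 (delete_current): list=[59, 3, 1, 6, 4, 2, 8] cursor@3
After 4 (delete_current): list=[59, 1, 6, 4, 2, 8] cursor@1
After 5 (next): list=[59, 1, 6, 4, 2, 8] cursor@6
After 6 (delete_current): list=[59, 1, 4, 2, 8] cursor@4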